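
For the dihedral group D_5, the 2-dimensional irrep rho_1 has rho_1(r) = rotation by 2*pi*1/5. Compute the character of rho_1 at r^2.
chi_{rho_1}(r^2) = 2*cos(2*pi*1*2/5) = -sqrt(5)/2 - 1/2

Argument: rho_1(r^2) is rotation by angle 2*pi*1*2/5, whose trace is 2*cos(2*pi*1*2/5) = -sqrt(5)/2 - 1/2.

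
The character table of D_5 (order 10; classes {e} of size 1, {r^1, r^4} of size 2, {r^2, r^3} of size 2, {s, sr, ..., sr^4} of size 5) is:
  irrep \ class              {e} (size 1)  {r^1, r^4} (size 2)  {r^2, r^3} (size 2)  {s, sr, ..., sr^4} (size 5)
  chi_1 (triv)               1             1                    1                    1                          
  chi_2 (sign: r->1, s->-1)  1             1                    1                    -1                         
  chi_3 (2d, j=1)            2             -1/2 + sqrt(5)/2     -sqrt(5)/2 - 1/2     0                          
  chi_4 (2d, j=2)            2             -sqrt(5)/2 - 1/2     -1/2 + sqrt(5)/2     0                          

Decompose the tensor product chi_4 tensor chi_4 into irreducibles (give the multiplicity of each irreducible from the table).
chi_4 tensor chi_4 = chi_1 + chi_2 + chi_3 (all other irreducibles have multiplicity 0).

Derivation: The character of a tensor product is the pointwise product (chi_4 * chi_4)(C) = chi_4(C) * chi_4(C):
  {e}: (2)*(2), {r^1, r^4}: (-sqrt(5)/2 - 1/2)*(-sqrt(5)/2 - 1/2), {r^2, r^3}: (-1/2 + sqrt(5)/2)*(-1/2 + sqrt(5)/2), {s, sr, ..., sr^4}: (0)*(0)
so (chi_4 * chi_4) takes values
  {e} -> 4, {r^1, r^4} -> sqrt(5)/2 + 3/2, {r^2, r^3} -> 3/2 - sqrt(5)/2, {s, sr, ..., sr^4} -> 0.
Now take the inner product of this character with each irreducible chi from the table, <chi_4*chi_4, chi> = (1/10) sum_C |C| (chi_4*chi_4)(C) conj(chi(C)):
  <chi_4*chi_4, chi_1> = (1/10)[1*(4)*conj(1) + 2*(sqrt(5)/2 + 3/2)*conj(1) + 2*(3/2 - sqrt(5)/2)*conj(1) + 5*(0)*conj(1)]
      = (1/10)[(4) + (sqrt(5) + 3) + (3 - sqrt(5)) + (0)] = 10/10 = 1
  <chi_4*chi_4, chi_2> = (1/10)[1*(4)*conj(1) + 2*(sqrt(5)/2 + 3/2)*conj(1) + 2*(3/2 - sqrt(5)/2)*conj(1) + 5*(0)*conj(-1)]
      = (1/10)[(4) + (sqrt(5) + 3) + (3 - sqrt(5)) + (0)] = 10/10 = 1
  <chi_4*chi_4, chi_3> = (1/10)[1*(4)*conj(2) + 2*(sqrt(5)/2 + 3/2)*conj(-1/2 + sqrt(5)/2) + 2*(3/2 - sqrt(5)/2)*conj(-sqrt(5)/2 - 1/2) + 5*(0)*conj(0)]
      = (1/10)[(8) + (1 + sqrt(5)) + (1 - sqrt(5)) + (0)] = 10/10 = 1
  <chi_4*chi_4, chi_4> = (1/10)[1*(4)*conj(2) + 2*(sqrt(5)/2 + 3/2)*conj(-sqrt(5)/2 - 1/2) + 2*(3/2 - sqrt(5)/2)*conj(-1/2 + sqrt(5)/2) + 5*(0)*conj(0)]
      = (1/10)[(8) + (-2*sqrt(5) - 4) + (-4 + 2*sqrt(5)) + (0)] = 0/10 = 0
Hence the multiplicities are chi_1: 1, chi_2: 1, chi_3: 1. Dimension check: dim(chi_4)*dim(chi_4) = 2*2 = 4 and sum (mult * dim) = 1*1 + 1*1 + 1*2 = 4.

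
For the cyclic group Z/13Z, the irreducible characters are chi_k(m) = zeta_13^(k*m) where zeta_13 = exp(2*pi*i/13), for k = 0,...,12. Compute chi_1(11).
chi_1(11) = zeta_13^11 = exp(-4*I*pi/13)

Reasoning: chi_1(11) = zeta_13^(1*11) = zeta_13^11. Since zeta_13^13 = 1, this equals zeta_13^11 = exp(2*pi*i*11/13) = exp(-4*I*pi/13).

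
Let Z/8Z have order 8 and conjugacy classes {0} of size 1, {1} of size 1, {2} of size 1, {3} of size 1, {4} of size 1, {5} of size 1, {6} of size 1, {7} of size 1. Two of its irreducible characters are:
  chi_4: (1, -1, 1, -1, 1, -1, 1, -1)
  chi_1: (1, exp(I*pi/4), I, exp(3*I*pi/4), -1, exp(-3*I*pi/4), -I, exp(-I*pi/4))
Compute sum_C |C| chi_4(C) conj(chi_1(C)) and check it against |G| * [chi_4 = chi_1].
Sum = 0; so <chi_4, chi_1> = 0 (distinct irreducibles are orthogonal).

Argument: Compute term by term over conjugacy classes (|C| * chi_4(C) * conj(chi_1(C))):
  1*(1)*conj(1) + 1*(-1)*conj(exp(I*pi/4)) + 1*(1)*conj(I) + 1*(-1)*conj(exp(3*I*pi/4)) + 1*(1)*conj(-1) + 1*(-1)*conj(exp(-3*I*pi/4)) + 1*(1)*conj(-I) + 1*(-1)*conj(exp(-I*pi/4))
  = (1) + (-exp(-I*pi/4)) + (-I) + (-exp(-3*I*pi/4)) + (-1) + (-exp(3*I*pi/4)) + (I) + (-exp(I*pi/4))
  = 0.
(Exp terms are combined using exp(i*s)*conj(exp(i*t)) = exp(i*(s-t)), and sums of them are collapsed using the identity that for every m > 1 the m distinct m-th roots of unity sum to 0, e.g. 1 + exp(2*I*pi/3) + exp(-2*I*pi/3) = 0.)
Dividing by |G| = 8 gives 0/8 = 0, matching the row-orthogonality relation <chi_4, chi_1> = [chi_4 = chi_1].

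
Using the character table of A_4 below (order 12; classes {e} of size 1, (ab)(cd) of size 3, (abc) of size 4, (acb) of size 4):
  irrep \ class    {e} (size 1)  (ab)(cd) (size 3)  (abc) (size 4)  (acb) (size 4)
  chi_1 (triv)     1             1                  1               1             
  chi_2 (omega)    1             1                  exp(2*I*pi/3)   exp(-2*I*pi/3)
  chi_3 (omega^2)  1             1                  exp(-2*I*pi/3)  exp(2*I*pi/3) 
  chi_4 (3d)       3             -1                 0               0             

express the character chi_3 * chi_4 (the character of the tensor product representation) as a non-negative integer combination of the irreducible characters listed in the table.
chi_3 tensor chi_4 = chi_4 (all other irreducibles have multiplicity 0).

Argument: The character of a tensor product is the pointwise product (chi_3 * chi_4)(C) = chi_3(C) * chi_4(C):
  {e}: (1)*(3), (ab)(cd): (1)*(-1), (abc): (exp(-2*I*pi/3))*(0), (acb): (exp(2*I*pi/3))*(0)
so (chi_3 * chi_4) takes values
  {e} -> 3, (ab)(cd) -> -1, (abc) -> 0, (acb) -> 0.
Now take the inner product of this character with each irreducible chi from the table, <chi_3*chi_4, chi> = (1/12) sum_C |C| (chi_3*chi_4)(C) conj(chi(C)):
  <chi_3*chi_4, chi_1> = (1/12)[1*(3)*conj(1) + 3*(-1)*conj(1) + 4*(0)*conj(1) + 4*(0)*conj(1)]
      = (1/12)[(3) + (-3) + (0) + (0)] = 0/12 = 0
  <chi_3*chi_4, chi_2> = (1/12)[1*(3)*conj(1) + 3*(-1)*conj(1) + 4*(0)*conj(exp(2*I*pi/3)) + 4*(0)*conj(exp(-2*I*pi/3))]
      = (1/12)[(3) + (-3) + (0) + (0)] = 0/12 = 0
  <chi_3*chi_4, chi_3> = (1/12)[1*(3)*conj(1) + 3*(-1)*conj(1) + 4*(0)*conj(exp(-2*I*pi/3)) + 4*(0)*conj(exp(2*I*pi/3))]
      = (1/12)[(3) + (-3) + (0) + (0)] = 0/12 = 0
  <chi_3*chi_4, chi_4> = (1/12)[1*(3)*conj(3) + 3*(-1)*conj(-1) + 4*(0)*conj(0) + 4*(0)*conj(0)]
      = (1/12)[(9) + (3) + (0) + (0)] = 12/12 = 1
(Exp terms are combined using exp(i*s)*conj(exp(i*t)) = exp(i*(s-t)), and sums of them are collapsed using the identity that for every m > 1 the m distinct m-th roots of unity sum to 0, e.g. 1 + exp(2*I*pi/3) + exp(-2*I*pi/3) = 0.)
Hence the multiplicities are chi_4: 1. Dimension check: dim(chi_3)*dim(chi_4) = 1*3 = 3 and sum (mult * dim) = 1*3 = 3.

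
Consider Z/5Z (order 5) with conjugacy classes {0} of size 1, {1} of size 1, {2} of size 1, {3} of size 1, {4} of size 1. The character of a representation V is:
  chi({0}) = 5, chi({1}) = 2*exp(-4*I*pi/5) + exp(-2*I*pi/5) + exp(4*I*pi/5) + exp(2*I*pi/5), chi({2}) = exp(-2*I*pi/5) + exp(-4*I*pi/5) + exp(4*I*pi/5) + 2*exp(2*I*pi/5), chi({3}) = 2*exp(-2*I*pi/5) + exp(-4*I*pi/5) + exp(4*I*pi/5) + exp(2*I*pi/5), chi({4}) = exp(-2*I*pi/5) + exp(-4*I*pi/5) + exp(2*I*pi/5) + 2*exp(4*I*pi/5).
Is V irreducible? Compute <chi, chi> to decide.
Not irreducible (reducible): <chi, chi> = 7 > 1.

Solution. <chi, chi> = (1/|G|) sum_C |C| * |chi(C)|^2 = (1/5)[1*|5|^2 + 1*|2*exp(-4*I*pi/5) + exp(-2*I*pi/5) + exp(4*I*pi/5) + exp(2*I*pi/5)|^2 + 1*|exp(-2*I*pi/5) + exp(-4*I*pi/5) + exp(4*I*pi/5) + 2*exp(2*I*pi/5)|^2 + 1*|2*exp(-2*I*pi/5) + exp(-4*I*pi/5) + exp(4*I*pi/5) + exp(2*I*pi/5)|^2 + 1*|exp(-2*I*pi/5) + exp(-4*I*pi/5) + exp(2*I*pi/5) + 2*exp(4*I*pi/5)|^2]
  = (1/5)[(25) + (7 + 5*exp(-2*I*pi/5) + 4*exp(-4*I*pi/5) + 4*exp(4*I*pi/5) + 5*exp(2*I*pi/5)) + (7 + 4*exp(-2*I*pi/5) + 5*exp(-4*I*pi/5) + 5*exp(4*I*pi/5) + 4*exp(2*I*pi/5)) + (7 + 4*exp(-2*I*pi/5) + 5*exp(-4*I*pi/5) + 5*exp(4*I*pi/5) + 4*exp(2*I*pi/5)) + (7 + 5*exp(-2*I*pi/5) + 4*exp(-4*I*pi/5) + 4*exp(4*I*pi/5) + 5*exp(2*I*pi/5))] = 35/5 = 7.
(Exp terms are combined using exp(i*s)*conj(exp(i*t)) = exp(i*(s-t)), and sums of them are collapsed using the identity that for every m > 1 the m distinct m-th roots of unity sum to 0, e.g. 1 + exp(2*I*pi/3) + exp(-2*I*pi/3) = 0.)
A character is irreducible iff <chi, chi> = 1, so this representation is reducible.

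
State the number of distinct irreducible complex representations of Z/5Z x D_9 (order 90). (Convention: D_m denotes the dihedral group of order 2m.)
30

Argument: The number of irreducible complex representations of a finite group equals its number of conjugacy classes. For a direct product, #classes(G x H) = #classes(G) * #classes(H). Z/5Z has 5 classes (abelian), D_9 has 6 classes, so 5 * 6 = 30, so Z/5Z x D_9 (order 90) has exactly 30 irreducible complex representations.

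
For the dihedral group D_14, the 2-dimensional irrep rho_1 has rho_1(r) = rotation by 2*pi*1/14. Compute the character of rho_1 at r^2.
chi_{rho_1}(r^2) = 2*cos(2*pi*1*2/14) = 2*cos(2*pi/7)

Why: rho_1(r^2) is rotation by angle 2*pi*1*2/14, whose trace is 2*cos(2*pi*1*2/14) = 2*cos(2*pi/7).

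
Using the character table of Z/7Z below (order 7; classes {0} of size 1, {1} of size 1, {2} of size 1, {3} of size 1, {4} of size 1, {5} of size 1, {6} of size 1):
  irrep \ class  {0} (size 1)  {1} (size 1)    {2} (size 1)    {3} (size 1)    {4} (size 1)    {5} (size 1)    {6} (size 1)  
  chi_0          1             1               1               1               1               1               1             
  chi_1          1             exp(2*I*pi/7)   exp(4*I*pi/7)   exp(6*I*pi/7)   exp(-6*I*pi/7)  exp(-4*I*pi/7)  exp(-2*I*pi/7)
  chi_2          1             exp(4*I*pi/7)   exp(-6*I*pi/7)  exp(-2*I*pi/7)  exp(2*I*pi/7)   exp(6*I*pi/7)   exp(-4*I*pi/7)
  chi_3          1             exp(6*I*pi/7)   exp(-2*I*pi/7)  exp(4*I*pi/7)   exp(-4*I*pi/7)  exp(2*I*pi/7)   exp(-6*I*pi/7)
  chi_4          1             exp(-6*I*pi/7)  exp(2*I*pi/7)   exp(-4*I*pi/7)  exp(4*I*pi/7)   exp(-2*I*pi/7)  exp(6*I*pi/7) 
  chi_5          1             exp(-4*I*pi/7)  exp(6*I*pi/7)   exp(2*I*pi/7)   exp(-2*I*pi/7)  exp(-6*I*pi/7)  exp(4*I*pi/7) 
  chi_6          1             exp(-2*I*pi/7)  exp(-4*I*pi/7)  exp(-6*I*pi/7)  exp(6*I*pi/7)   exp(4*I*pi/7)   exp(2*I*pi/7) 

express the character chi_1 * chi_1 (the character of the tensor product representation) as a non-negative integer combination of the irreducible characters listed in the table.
chi_1 tensor chi_1 = chi_2 (all other irreducibles have multiplicity 0).

Why: The character of a tensor product is the pointwise product (chi_1 * chi_1)(C) = chi_1(C) * chi_1(C):
  {0}: (1)*(1), {1}: (exp(2*I*pi/7))*(exp(2*I*pi/7)), {2}: (exp(4*I*pi/7))*(exp(4*I*pi/7)), {3}: (exp(6*I*pi/7))*(exp(6*I*pi/7)), {4}: (exp(-6*I*pi/7))*(exp(-6*I*pi/7)), {5}: (exp(-4*I*pi/7))*(exp(-4*I*pi/7)), {6}: (exp(-2*I*pi/7))*(exp(-2*I*pi/7))
so (chi_1 * chi_1) takes values
  {0} -> 1, {1} -> exp(4*I*pi/7), {2} -> exp(-6*I*pi/7), {3} -> exp(-2*I*pi/7), {4} -> exp(2*I*pi/7), {5} -> exp(6*I*pi/7), {6} -> exp(-4*I*pi/7).
Now take the inner product of this character with each irreducible chi from the table, <chi_1*chi_1, chi> = (1/7) sum_C |C| (chi_1*chi_1)(C) conj(chi(C)):
  <chi_1*chi_1, chi_0> = (1/7)[1*(1)*conj(1) + 1*(exp(4*I*pi/7))*conj(1) + 1*(exp(-6*I*pi/7))*conj(1) + 1*(exp(-2*I*pi/7))*conj(1) + 1*(exp(2*I*pi/7))*conj(1) + 1*(exp(6*I*pi/7))*conj(1) + 1*(exp(-4*I*pi/7))*conj(1)]
      = (1/7)[(1) + (exp(4*I*pi/7)) + (exp(-6*I*pi/7)) + (exp(-2*I*pi/7)) + (exp(2*I*pi/7)) + (exp(6*I*pi/7)) + (exp(-4*I*pi/7))] = 0/7 = 0
  <chi_1*chi_1, chi_1> = (1/7)[1*(1)*conj(1) + 1*(exp(4*I*pi/7))*conj(exp(2*I*pi/7)) + 1*(exp(-6*I*pi/7))*conj(exp(4*I*pi/7)) + 1*(exp(-2*I*pi/7))*conj(exp(6*I*pi/7)) + 1*(exp(2*I*pi/7))*conj(exp(-6*I*pi/7)) + 1*(exp(6*I*pi/7))*conj(exp(-4*I*pi/7)) + 1*(exp(-4*I*pi/7))*conj(exp(-2*I*pi/7))]
      = (1/7)[(1) + (exp(2*I*pi/7)) + (exp(4*I*pi/7)) + (exp(6*I*pi/7)) + (exp(-6*I*pi/7)) + (exp(-4*I*pi/7)) + (exp(-2*I*pi/7))] = 0/7 = 0
  <chi_1*chi_1, chi_2> = (1/7)[1*(1)*conj(1) + 1*(exp(4*I*pi/7))*conj(exp(4*I*pi/7)) + 1*(exp(-6*I*pi/7))*conj(exp(-6*I*pi/7)) + 1*(exp(-2*I*pi/7))*conj(exp(-2*I*pi/7)) + 1*(exp(2*I*pi/7))*conj(exp(2*I*pi/7)) + 1*(exp(6*I*pi/7))*conj(exp(6*I*pi/7)) + 1*(exp(-4*I*pi/7))*conj(exp(-4*I*pi/7))]
      = (1/7)[(1) + (1) + (1) + (1) + (1) + (1) + (1)] = 7/7 = 1
  <chi_1*chi_1, chi_3> = (1/7)[1*(1)*conj(1) + 1*(exp(4*I*pi/7))*conj(exp(6*I*pi/7)) + 1*(exp(-6*I*pi/7))*conj(exp(-2*I*pi/7)) + 1*(exp(-2*I*pi/7))*conj(exp(4*I*pi/7)) + 1*(exp(2*I*pi/7))*conj(exp(-4*I*pi/7)) + 1*(exp(6*I*pi/7))*conj(exp(2*I*pi/7)) + 1*(exp(-4*I*pi/7))*conj(exp(-6*I*pi/7))]
      = (1/7)[(1) + (exp(-2*I*pi/7)) + (exp(-4*I*pi/7)) + (exp(-6*I*pi/7)) + (exp(6*I*pi/7)) + (exp(4*I*pi/7)) + (exp(2*I*pi/7))] = 0/7 = 0
  <chi_1*chi_1, chi_4> = (1/7)[1*(1)*conj(1) + 1*(exp(4*I*pi/7))*conj(exp(-6*I*pi/7)) + 1*(exp(-6*I*pi/7))*conj(exp(2*I*pi/7)) + 1*(exp(-2*I*pi/7))*conj(exp(-4*I*pi/7)) + 1*(exp(2*I*pi/7))*conj(exp(4*I*pi/7)) + 1*(exp(6*I*pi/7))*conj(exp(-2*I*pi/7)) + 1*(exp(-4*I*pi/7))*conj(exp(6*I*pi/7))]
      = (1/7)[(1) + (exp(-4*I*pi/7)) + (exp(6*I*pi/7)) + (exp(2*I*pi/7)) + (exp(-2*I*pi/7)) + (exp(-6*I*pi/7)) + (exp(4*I*pi/7))] = 0/7 = 0
  <chi_1*chi_1, chi_5> = (1/7)[1*(1)*conj(1) + 1*(exp(4*I*pi/7))*conj(exp(-4*I*pi/7)) + 1*(exp(-6*I*pi/7))*conj(exp(6*I*pi/7)) + 1*(exp(-2*I*pi/7))*conj(exp(2*I*pi/7)) + 1*(exp(2*I*pi/7))*conj(exp(-2*I*pi/7)) + 1*(exp(6*I*pi/7))*conj(exp(-6*I*pi/7)) + 1*(exp(-4*I*pi/7))*conj(exp(4*I*pi/7))]
      = (1/7)[(1) + (exp(-6*I*pi/7)) + (exp(2*I*pi/7)) + (exp(-4*I*pi/7)) + (exp(4*I*pi/7)) + (exp(-2*I*pi/7)) + (exp(6*I*pi/7))] = 0/7 = 0
  <chi_1*chi_1, chi_6> = (1/7)[1*(1)*conj(1) + 1*(exp(4*I*pi/7))*conj(exp(-2*I*pi/7)) + 1*(exp(-6*I*pi/7))*conj(exp(-4*I*pi/7)) + 1*(exp(-2*I*pi/7))*conj(exp(-6*I*pi/7)) + 1*(exp(2*I*pi/7))*conj(exp(6*I*pi/7)) + 1*(exp(6*I*pi/7))*conj(exp(4*I*pi/7)) + 1*(exp(-4*I*pi/7))*conj(exp(2*I*pi/7))]
      = (1/7)[(1) + (exp(6*I*pi/7)) + (exp(-2*I*pi/7)) + (exp(4*I*pi/7)) + (exp(-4*I*pi/7)) + (exp(2*I*pi/7)) + (exp(-6*I*pi/7))] = 0/7 = 0
(Exp terms are combined using exp(i*s)*conj(exp(i*t)) = exp(i*(s-t)), and sums of them are collapsed using the identity that for every m > 1 the m distinct m-th roots of unity sum to 0, e.g. 1 + exp(2*I*pi/3) + exp(-2*I*pi/3) = 0.)
Hence the multiplicities are chi_2: 1. Dimension check: dim(chi_1)*dim(chi_1) = 1*1 = 1 and sum (mult * dim) = 1*1 = 1.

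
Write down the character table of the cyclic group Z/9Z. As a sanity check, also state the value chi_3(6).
Character table of Z/9Z (irreps indexed chi_0,...,chi_8 with chi_k(m) = zeta_9^(k*m), zeta_9 = exp(2*pi*i/9)):
  irrep \ class  {0} (size 1)  {1} (size 1)    {2} (size 1)    {3} (size 1)    {4} (size 1)    {5} (size 1)    {6} (size 1)    {7} (size 1)    {8} (size 1)  
  chi_0          1             1               1               1               1               1               1               1               1             
  chi_1          1             exp(2*I*pi/9)   exp(4*I*pi/9)   exp(2*I*pi/3)   exp(8*I*pi/9)   exp(-8*I*pi/9)  exp(-2*I*pi/3)  exp(-4*I*pi/9)  exp(-2*I*pi/9)
  chi_2          1             exp(4*I*pi/9)   exp(8*I*pi/9)   exp(-2*I*pi/3)  exp(-2*I*pi/9)  exp(2*I*pi/9)   exp(2*I*pi/3)   exp(-8*I*pi/9)  exp(-4*I*pi/9)
  chi_3          1             exp(2*I*pi/3)   exp(-2*I*pi/3)  1               exp(2*I*pi/3)   exp(-2*I*pi/3)  1               exp(2*I*pi/3)   exp(-2*I*pi/3)
  chi_4          1             exp(8*I*pi/9)   exp(-2*I*pi/9)  exp(2*I*pi/3)   exp(-4*I*pi/9)  exp(4*I*pi/9)   exp(-2*I*pi/3)  exp(2*I*pi/9)   exp(-8*I*pi/9)
  chi_5          1             exp(-8*I*pi/9)  exp(2*I*pi/9)   exp(-2*I*pi/3)  exp(4*I*pi/9)   exp(-4*I*pi/9)  exp(2*I*pi/3)   exp(-2*I*pi/9)  exp(8*I*pi/9) 
  chi_6          1             exp(-2*I*pi/3)  exp(2*I*pi/3)   1               exp(-2*I*pi/3)  exp(2*I*pi/3)   1               exp(-2*I*pi/3)  exp(2*I*pi/3) 
  chi_7          1             exp(-4*I*pi/9)  exp(-8*I*pi/9)  exp(2*I*pi/3)   exp(2*I*pi/9)   exp(-2*I*pi/9)  exp(-2*I*pi/3)  exp(8*I*pi/9)   exp(4*I*pi/9) 
  chi_8          1             exp(-2*I*pi/9)  exp(-4*I*pi/9)  exp(-2*I*pi/3)  exp(-8*I*pi/9)  exp(8*I*pi/9)   exp(2*I*pi/3)   exp(4*I*pi/9)   exp(2*I*pi/9) 

Spot check: chi_3(6) = zeta_9^(3*6) = zeta_9^18 = 1.

Why: Z/9Z is abelian, so all 9 irreducible complex representations are 1-dimensional. They are given by chi_k(m) = zeta_9^(k*m) for k = 0,...,8. Row orthogonality: sum_m chi_k(m) conj(chi_l(m)) = 9 * [k = l].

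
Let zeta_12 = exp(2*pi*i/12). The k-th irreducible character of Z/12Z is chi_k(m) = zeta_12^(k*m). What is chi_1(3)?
chi_1(3) = zeta_12^3 = I

Explanation: chi_1(3) = zeta_12^(1*3) = zeta_12^3. Since zeta_12^12 = 1, this equals zeta_12^3 = exp(2*pi*i*3/12) = I.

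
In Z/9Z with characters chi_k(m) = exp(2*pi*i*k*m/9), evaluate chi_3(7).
chi_3(7) = zeta_9^21 = exp(2*I*pi/3)

chi_3(7) = zeta_9^(3*7) = zeta_9^21. Since zeta_9^9 = 1, this equals zeta_9^3 = exp(2*pi*i*3/9) = exp(2*I*pi/3).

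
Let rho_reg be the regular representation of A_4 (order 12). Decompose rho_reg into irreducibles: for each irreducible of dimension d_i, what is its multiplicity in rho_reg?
Each irreducible V_i of dimension d_i appears with multiplicity d_i, i.e. rho_reg = (direct sum over all irreducibles V_i) d_i V_i. The irreducible dimensions for A_4 are 1, 1, 1, 3: 3 irreducibles of dimension 1, each with multiplicity 1; 1 irreducible of dimension 3, with multiplicity 3. Total dimension 3*1*1 + 1*3*3 = 12 = |G|.

Details: General theorem: in the regular representation of a finite group G, each irreducible appears with multiplicity equal to its dimension. Check: dim(rho_reg) = sum d_i^2 = 1 + 1 + 1 + 9 = 12 = |G|.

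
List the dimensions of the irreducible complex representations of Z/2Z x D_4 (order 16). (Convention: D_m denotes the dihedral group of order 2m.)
Dimensions: 1, 1, 1, 1, 1, 1, 1, 1, 2, 2

Details: There are 10 irreducibles (= number of conjugacy classes). Their dimensions d_i satisfy sum d_i^2 = |G| = 16: 1 + 1 + 1 + 1 + 1 + 1 + 1 + 1 + 4 + 4 = 16. (For the product with Z/2Z: each of the 2 1-dim characters of Z/2Z tensors with each irrep of D_4, giving 2 copies of each D_4-dimension.)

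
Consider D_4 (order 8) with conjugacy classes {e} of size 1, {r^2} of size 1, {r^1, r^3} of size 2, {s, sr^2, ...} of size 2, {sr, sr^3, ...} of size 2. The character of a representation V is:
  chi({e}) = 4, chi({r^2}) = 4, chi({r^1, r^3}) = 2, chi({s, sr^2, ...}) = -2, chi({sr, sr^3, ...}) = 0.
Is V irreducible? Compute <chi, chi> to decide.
Not irreducible (reducible): <chi, chi> = 6 > 1.

<chi, chi> = (1/|G|) sum_C |C| * |chi(C)|^2 = (1/8)[1*|4|^2 + 1*|4|^2 + 2*|2|^2 + 2*|-2|^2 + 2*|0|^2]
  = (1/8)[(16) + (16) + (8) + (8) + (0)] = 48/8 = 6.
A character is irreducible iff <chi, chi> = 1, so this representation is reducible.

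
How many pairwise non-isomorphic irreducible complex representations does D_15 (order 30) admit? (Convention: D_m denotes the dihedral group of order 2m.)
9

Proof sketch: The number of irreducible complex representations of a finite group equals its number of conjugacy classes. D_15 has 9 conjugacy classes ((n+3)/2 for n odd), so D_15 (order 30) has exactly 9 irreducible complex representations.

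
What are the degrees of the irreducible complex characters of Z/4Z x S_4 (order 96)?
Dimensions: 1, 1, 1, 1, 1, 1, 1, 1, 2, 2, 2, 2, 3, 3, 3, 3, 3, 3, 3, 3

Details: There are 20 irreducibles (= number of conjugacy classes). Their dimensions d_i satisfy sum d_i^2 = |G| = 96: 1 + 1 + 1 + 1 + 1 + 1 + 1 + 1 + 4 + 4 + 4 + 4 + 9 + 9 + 9 + 9 + 9 + 9 + 9 + 9 = 96. (For the product with Z/4Z: each of the 4 1-dim characters of Z/4Z tensors with each irrep of S_4, giving 4 copies of each S_4-dimension.)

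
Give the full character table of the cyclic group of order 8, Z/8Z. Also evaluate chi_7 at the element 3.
Character table of Z/8Z (irreps indexed chi_0,...,chi_7 with chi_k(m) = zeta_8^(k*m), zeta_8 = exp(2*pi*i/8)):
  irrep \ class  {0} (size 1)  {1} (size 1)    {2} (size 1)  {3} (size 1)    {4} (size 1)  {5} (size 1)    {6} (size 1)  {7} (size 1)  
  chi_0          1             1               1             1               1             1               1             1             
  chi_1          1             exp(I*pi/4)     I             exp(3*I*pi/4)   -1            exp(-3*I*pi/4)  -I            exp(-I*pi/4)  
  chi_2          1             I               -1            -I              1             I               -1            -I            
  chi_3          1             exp(3*I*pi/4)   -I            exp(I*pi/4)     -1            exp(-I*pi/4)    I             exp(-3*I*pi/4)
  chi_4          1             -1              1             -1              1             -1              1             -1            
  chi_5          1             exp(-3*I*pi/4)  I             exp(-I*pi/4)    -1            exp(I*pi/4)     -I            exp(3*I*pi/4) 
  chi_6          1             -I              -1            I               1             -I              -1            I             
  chi_7          1             exp(-I*pi/4)    -I            exp(-3*I*pi/4)  -1            exp(3*I*pi/4)   I             exp(I*pi/4)   

Spot check: chi_7(3) = zeta_8^(7*3) = zeta_8^21 = exp(-3*I*pi/4).

Justification: Z/8Z is abelian, so all 8 irreducible complex representations are 1-dimensional. They are given by chi_k(m) = zeta_8^(k*m) for k = 0,...,7. Row orthogonality: sum_m chi_k(m) conj(chi_l(m)) = 8 * [k = l].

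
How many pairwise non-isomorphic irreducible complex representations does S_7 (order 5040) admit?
15

Details: The number of irreducible complex representations of a finite group equals its number of conjugacy classes. Conjugacy classes in S_7 correspond to cycle types, i.e. partitions of 7; there are p(7) = 15 of them, so S_7 (order 5040) has exactly 15 irreducible complex representations.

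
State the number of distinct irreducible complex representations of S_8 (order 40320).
22

Reasoning: The number of irreducible complex representations of a finite group equals its number of conjugacy classes. Conjugacy classes in S_8 correspond to cycle types, i.e. partitions of 8; there are p(8) = 22 of them, so S_8 (order 40320) has exactly 22 irreducible complex representations.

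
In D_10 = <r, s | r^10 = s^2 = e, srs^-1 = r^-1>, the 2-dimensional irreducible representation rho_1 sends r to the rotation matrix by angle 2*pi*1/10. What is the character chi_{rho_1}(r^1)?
chi_{rho_1}(r^1) = 2*cos(2*pi*1*1/10) = 1/2 + sqrt(5)/2

Explanation: rho_1(r^1) is rotation by angle 2*pi*1*1/10, whose trace is 2*cos(2*pi*1*1/10) = 1/2 + sqrt(5)/2.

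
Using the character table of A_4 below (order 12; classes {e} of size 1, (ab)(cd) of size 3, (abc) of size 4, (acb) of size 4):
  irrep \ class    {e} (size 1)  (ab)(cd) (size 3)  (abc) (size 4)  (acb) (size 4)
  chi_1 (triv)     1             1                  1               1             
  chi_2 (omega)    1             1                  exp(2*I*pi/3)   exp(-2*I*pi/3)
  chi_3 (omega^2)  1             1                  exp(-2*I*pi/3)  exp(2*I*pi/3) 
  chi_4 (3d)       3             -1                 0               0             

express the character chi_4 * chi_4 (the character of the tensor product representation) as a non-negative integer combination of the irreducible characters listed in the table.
chi_4 tensor chi_4 = chi_1 + chi_2 + chi_3 + 2*chi_4 (all other irreducibles have multiplicity 0).

Proof sketch: The character of a tensor product is the pointwise product (chi_4 * chi_4)(C) = chi_4(C) * chi_4(C):
  {e}: (3)*(3), (ab)(cd): (-1)*(-1), (abc): (0)*(0), (acb): (0)*(0)
so (chi_4 * chi_4) takes values
  {e} -> 9, (ab)(cd) -> 1, (abc) -> 0, (acb) -> 0.
Now take the inner product of this character with each irreducible chi from the table, <chi_4*chi_4, chi> = (1/12) sum_C |C| (chi_4*chi_4)(C) conj(chi(C)):
  <chi_4*chi_4, chi_1> = (1/12)[1*(9)*conj(1) + 3*(1)*conj(1) + 4*(0)*conj(1) + 4*(0)*conj(1)]
      = (1/12)[(9) + (3) + (0) + (0)] = 12/12 = 1
  <chi_4*chi_4, chi_2> = (1/12)[1*(9)*conj(1) + 3*(1)*conj(1) + 4*(0)*conj(exp(2*I*pi/3)) + 4*(0)*conj(exp(-2*I*pi/3))]
      = (1/12)[(9) + (3) + (0) + (0)] = 12/12 = 1
  <chi_4*chi_4, chi_3> = (1/12)[1*(9)*conj(1) + 3*(1)*conj(1) + 4*(0)*conj(exp(-2*I*pi/3)) + 4*(0)*conj(exp(2*I*pi/3))]
      = (1/12)[(9) + (3) + (0) + (0)] = 12/12 = 1
  <chi_4*chi_4, chi_4> = (1/12)[1*(9)*conj(3) + 3*(1)*conj(-1) + 4*(0)*conj(0) + 4*(0)*conj(0)]
      = (1/12)[(27) + (-3) + (0) + (0)] = 24/12 = 2
(Exp terms are combined using exp(i*s)*conj(exp(i*t)) = exp(i*(s-t)), and sums of them are collapsed using the identity that for every m > 1 the m distinct m-th roots of unity sum to 0, e.g. 1 + exp(2*I*pi/3) + exp(-2*I*pi/3) = 0.)
Hence the multiplicities are chi_1: 1, chi_2: 1, chi_3: 1, chi_4: 2. Dimension check: dim(chi_4)*dim(chi_4) = 3*3 = 9 and sum (mult * dim) = 1*1 + 1*1 + 1*1 + 2*3 = 9.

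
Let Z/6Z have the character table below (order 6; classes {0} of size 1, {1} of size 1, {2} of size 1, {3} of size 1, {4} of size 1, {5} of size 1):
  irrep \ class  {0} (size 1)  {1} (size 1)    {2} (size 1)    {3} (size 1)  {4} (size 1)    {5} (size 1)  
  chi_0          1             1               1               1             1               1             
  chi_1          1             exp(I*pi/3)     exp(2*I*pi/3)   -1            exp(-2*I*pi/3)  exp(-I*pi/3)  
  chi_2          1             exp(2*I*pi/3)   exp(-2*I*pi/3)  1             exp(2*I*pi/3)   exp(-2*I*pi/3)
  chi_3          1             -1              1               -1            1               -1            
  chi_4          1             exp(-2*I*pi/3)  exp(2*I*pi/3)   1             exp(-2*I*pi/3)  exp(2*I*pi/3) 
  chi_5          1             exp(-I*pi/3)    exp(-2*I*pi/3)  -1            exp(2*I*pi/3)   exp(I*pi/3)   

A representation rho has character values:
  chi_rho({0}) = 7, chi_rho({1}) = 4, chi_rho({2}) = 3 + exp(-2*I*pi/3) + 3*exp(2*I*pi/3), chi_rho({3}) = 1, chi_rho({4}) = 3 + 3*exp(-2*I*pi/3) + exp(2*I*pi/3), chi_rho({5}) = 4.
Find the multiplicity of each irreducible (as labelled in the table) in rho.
Multiplicities: chi_0: 3, chi_1: 2, chi_2: 0, chi_3: 0, chi_4: 1, chi_5: 1.

Use <chi_rho, chi> = (1/|G|) sum_C |C| * chi_rho(C) * conj(chi(C)) with |G| = 6 for each irreducible chi in the table:
  <chi_rho, chi_0> = (1/6)[1*(7)*conj(1) + 1*(4)*conj(1) + 1*(3 + exp(-2*I*pi/3) + 3*exp(2*I*pi/3))*conj(1) + 1*(1)*conj(1) + 1*(3 + 3*exp(-2*I*pi/3) + exp(2*I*pi/3))*conj(1) + 1*(4)*conj(1)]
      = (1/6)[(7) + (4) + (3 + exp(-2*I*pi/3) + 3*exp(2*I*pi/3)) + (1) + (3 + 3*exp(-2*I*pi/3) + exp(2*I*pi/3)) + (4)] = 18/6 = 3
  <chi_rho, chi_1> = (1/6)[1*(7)*conj(1) + 1*(4)*conj(exp(I*pi/3)) + 1*(3 + exp(-2*I*pi/3) + 3*exp(2*I*pi/3))*conj(exp(2*I*pi/3)) + 1*(1)*conj(-1) + 1*(3 + 3*exp(-2*I*pi/3) + exp(2*I*pi/3))*conj(exp(-2*I*pi/3)) + 1*(4)*conj(exp(-I*pi/3))]
      = (1/6)[(7) + (1 + 3*exp(-I*pi/3) + exp(-2*I*pi/3)) + (3 + 3*exp(-2*I*pi/3) + exp(2*I*pi/3)) + (-1) + (3 + exp(-2*I*pi/3) + 3*exp(2*I*pi/3)) + (1 + exp(2*I*pi/3) + 3*exp(I*pi/3))] = 12/6 = 2
  <chi_rho, chi_2> = (1/6)[1*(7)*conj(1) + 1*(4)*conj(exp(2*I*pi/3)) + 1*(3 + exp(-2*I*pi/3) + 3*exp(2*I*pi/3))*conj(exp(-2*I*pi/3)) + 1*(1)*conj(1) + 1*(3 + 3*exp(-2*I*pi/3) + exp(2*I*pi/3))*conj(exp(2*I*pi/3)) + 1*(4)*conj(exp(-2*I*pi/3))]
      = (1/6)[(7) + (-1 + 3*exp(-2*I*pi/3) + 2*exp(-I*pi/3) + exp(2*I*pi/3)) + (-2) + (1) + (-2) + (-1 + exp(-2*I*pi/3) + 2*exp(I*pi/3) + 3*exp(2*I*pi/3))] = 0/6 = 0
  <chi_rho, chi_3> = (1/6)[1*(7)*conj(1) + 1*(4)*conj(-1) + 1*(3 + exp(-2*I*pi/3) + 3*exp(2*I*pi/3))*conj(1) + 1*(1)*conj(-1) + 1*(3 + 3*exp(-2*I*pi/3) + exp(2*I*pi/3))*conj(1) + 1*(4)*conj(-1)]
      = (1/6)[(7) + (-4) + (3 + exp(-2*I*pi/3) + 3*exp(2*I*pi/3)) + (-1) + (3 + 3*exp(-2*I*pi/3) + exp(2*I*pi/3)) + (-4)] = 0/6 = 0
  <chi_rho, chi_4> = (1/6)[1*(7)*conj(1) + 1*(4)*conj(exp(-2*I*pi/3)) + 1*(3 + exp(-2*I*pi/3) + 3*exp(2*I*pi/3))*conj(exp(2*I*pi/3)) + 1*(1)*conj(1) + 1*(3 + 3*exp(-2*I*pi/3) + exp(2*I*pi/3))*conj(exp(-2*I*pi/3)) + 1*(4)*conj(exp(2*I*pi/3))]
      = (1/6)[(7) + (-1 + exp(I*pi/3) + 3*exp(2*I*pi/3)) + (3 + 3*exp(-2*I*pi/3) + exp(2*I*pi/3)) + (1) + (3 + exp(-2*I*pi/3) + 3*exp(2*I*pi/3)) + (-1 + 3*exp(-2*I*pi/3) + exp(-I*pi/3))] = 6/6 = 1
  <chi_rho, chi_5> = (1/6)[1*(7)*conj(1) + 1*(4)*conj(exp(-I*pi/3)) + 1*(3 + exp(-2*I*pi/3) + 3*exp(2*I*pi/3))*conj(exp(-2*I*pi/3)) + 1*(1)*conj(-1) + 1*(3 + 3*exp(-2*I*pi/3) + exp(2*I*pi/3))*conj(exp(2*I*pi/3)) + 1*(4)*conj(exp(I*pi/3))]
      = (1/6)[(7) + (1 + exp(-I*pi/3) + 2*exp(2*I*pi/3) + 3*exp(I*pi/3)) + (-2) + (-1) + (-2) + (1 + 3*exp(-I*pi/3) + 2*exp(-2*I*pi/3) + exp(I*pi/3))] = 6/6 = 1
(Exp terms are combined using exp(i*s)*conj(exp(i*t)) = exp(i*(s-t)), and sums of them are collapsed using the identity that for every m > 1 the m distinct m-th roots of unity sum to 0, e.g. 1 + exp(2*I*pi/3) + exp(-2*I*pi/3) = 0.)
Dimension check: dim(rho) = sum (mult * dim) = 3*1 + 2*1 + 0*1 + 0*1 + 1*1 + 1*1 = 7 = chi_rho(e) = 7.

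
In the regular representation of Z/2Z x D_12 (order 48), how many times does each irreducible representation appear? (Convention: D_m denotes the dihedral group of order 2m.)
Each irreducible V_i of dimension d_i appears with multiplicity d_i, i.e. rho_reg = (direct sum over all irreducibles V_i) d_i V_i. The irreducible dimensions for Z/2Z x D_12 are 1, 1, 1, 1, 1, 1, 1, 1, 2, 2, 2, 2, 2, 2, 2, 2, 2, 2: 8 irreducibles of dimension 1, each with multiplicity 1; 10 irreducibles of dimension 2, each with multiplicity 2. Total dimension 8*1*1 + 10*2*2 = 48 = |G|.

Derivation: General theorem: in the regular representation of a finite group G, each irreducible appears with multiplicity equal to its dimension. Check: dim(rho_reg) = sum d_i^2 = 1 + 1 + 1 + 1 + 1 + 1 + 1 + 1 + 4 + 4 + 4 + 4 + 4 + 4 + 4 + 4 + 4 + 4 = 48 = |G|.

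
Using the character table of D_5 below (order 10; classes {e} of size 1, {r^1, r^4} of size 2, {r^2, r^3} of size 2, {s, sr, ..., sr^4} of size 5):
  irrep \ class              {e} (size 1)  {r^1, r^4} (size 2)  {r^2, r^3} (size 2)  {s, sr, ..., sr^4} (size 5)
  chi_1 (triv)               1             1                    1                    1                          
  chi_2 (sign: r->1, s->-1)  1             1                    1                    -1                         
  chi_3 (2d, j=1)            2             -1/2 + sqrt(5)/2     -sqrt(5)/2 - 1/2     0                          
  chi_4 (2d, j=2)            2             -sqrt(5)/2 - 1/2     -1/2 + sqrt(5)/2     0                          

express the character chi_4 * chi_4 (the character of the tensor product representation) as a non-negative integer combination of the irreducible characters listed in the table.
chi_4 tensor chi_4 = chi_1 + chi_2 + chi_3 (all other irreducibles have multiplicity 0).

Working: The character of a tensor product is the pointwise product (chi_4 * chi_4)(C) = chi_4(C) * chi_4(C):
  {e}: (2)*(2), {r^1, r^4}: (-sqrt(5)/2 - 1/2)*(-sqrt(5)/2 - 1/2), {r^2, r^3}: (-1/2 + sqrt(5)/2)*(-1/2 + sqrt(5)/2), {s, sr, ..., sr^4}: (0)*(0)
so (chi_4 * chi_4) takes values
  {e} -> 4, {r^1, r^4} -> sqrt(5)/2 + 3/2, {r^2, r^3} -> 3/2 - sqrt(5)/2, {s, sr, ..., sr^4} -> 0.
Now take the inner product of this character with each irreducible chi from the table, <chi_4*chi_4, chi> = (1/10) sum_C |C| (chi_4*chi_4)(C) conj(chi(C)):
  <chi_4*chi_4, chi_1> = (1/10)[1*(4)*conj(1) + 2*(sqrt(5)/2 + 3/2)*conj(1) + 2*(3/2 - sqrt(5)/2)*conj(1) + 5*(0)*conj(1)]
      = (1/10)[(4) + (sqrt(5) + 3) + (3 - sqrt(5)) + (0)] = 10/10 = 1
  <chi_4*chi_4, chi_2> = (1/10)[1*(4)*conj(1) + 2*(sqrt(5)/2 + 3/2)*conj(1) + 2*(3/2 - sqrt(5)/2)*conj(1) + 5*(0)*conj(-1)]
      = (1/10)[(4) + (sqrt(5) + 3) + (3 - sqrt(5)) + (0)] = 10/10 = 1
  <chi_4*chi_4, chi_3> = (1/10)[1*(4)*conj(2) + 2*(sqrt(5)/2 + 3/2)*conj(-1/2 + sqrt(5)/2) + 2*(3/2 - sqrt(5)/2)*conj(-sqrt(5)/2 - 1/2) + 5*(0)*conj(0)]
      = (1/10)[(8) + (1 + sqrt(5)) + (1 - sqrt(5)) + (0)] = 10/10 = 1
  <chi_4*chi_4, chi_4> = (1/10)[1*(4)*conj(2) + 2*(sqrt(5)/2 + 3/2)*conj(-sqrt(5)/2 - 1/2) + 2*(3/2 - sqrt(5)/2)*conj(-1/2 + sqrt(5)/2) + 5*(0)*conj(0)]
      = (1/10)[(8) + (-2*sqrt(5) - 4) + (-4 + 2*sqrt(5)) + (0)] = 0/10 = 0
Hence the multiplicities are chi_1: 1, chi_2: 1, chi_3: 1. Dimension check: dim(chi_4)*dim(chi_4) = 2*2 = 4 and sum (mult * dim) = 1*1 + 1*1 + 1*2 = 4.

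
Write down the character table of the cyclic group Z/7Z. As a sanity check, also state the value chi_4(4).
Character table of Z/7Z (irreps indexed chi_0,...,chi_6 with chi_k(m) = zeta_7^(k*m), zeta_7 = exp(2*pi*i/7)):
  irrep \ class  {0} (size 1)  {1} (size 1)    {2} (size 1)    {3} (size 1)    {4} (size 1)    {5} (size 1)    {6} (size 1)  
  chi_0          1             1               1               1               1               1               1             
  chi_1          1             exp(2*I*pi/7)   exp(4*I*pi/7)   exp(6*I*pi/7)   exp(-6*I*pi/7)  exp(-4*I*pi/7)  exp(-2*I*pi/7)
  chi_2          1             exp(4*I*pi/7)   exp(-6*I*pi/7)  exp(-2*I*pi/7)  exp(2*I*pi/7)   exp(6*I*pi/7)   exp(-4*I*pi/7)
  chi_3          1             exp(6*I*pi/7)   exp(-2*I*pi/7)  exp(4*I*pi/7)   exp(-4*I*pi/7)  exp(2*I*pi/7)   exp(-6*I*pi/7)
  chi_4          1             exp(-6*I*pi/7)  exp(2*I*pi/7)   exp(-4*I*pi/7)  exp(4*I*pi/7)   exp(-2*I*pi/7)  exp(6*I*pi/7) 
  chi_5          1             exp(-4*I*pi/7)  exp(6*I*pi/7)   exp(2*I*pi/7)   exp(-2*I*pi/7)  exp(-6*I*pi/7)  exp(4*I*pi/7) 
  chi_6          1             exp(-2*I*pi/7)  exp(-4*I*pi/7)  exp(-6*I*pi/7)  exp(6*I*pi/7)   exp(4*I*pi/7)   exp(2*I*pi/7) 

Spot check: chi_4(4) = zeta_7^(4*4) = zeta_7^16 = exp(4*I*pi/7).

Details: Z/7Z is abelian, so all 7 irreducible complex representations are 1-dimensional. They are given by chi_k(m) = zeta_7^(k*m) for k = 0,...,6. Row orthogonality: sum_m chi_k(m) conj(chi_l(m)) = 7 * [k = l].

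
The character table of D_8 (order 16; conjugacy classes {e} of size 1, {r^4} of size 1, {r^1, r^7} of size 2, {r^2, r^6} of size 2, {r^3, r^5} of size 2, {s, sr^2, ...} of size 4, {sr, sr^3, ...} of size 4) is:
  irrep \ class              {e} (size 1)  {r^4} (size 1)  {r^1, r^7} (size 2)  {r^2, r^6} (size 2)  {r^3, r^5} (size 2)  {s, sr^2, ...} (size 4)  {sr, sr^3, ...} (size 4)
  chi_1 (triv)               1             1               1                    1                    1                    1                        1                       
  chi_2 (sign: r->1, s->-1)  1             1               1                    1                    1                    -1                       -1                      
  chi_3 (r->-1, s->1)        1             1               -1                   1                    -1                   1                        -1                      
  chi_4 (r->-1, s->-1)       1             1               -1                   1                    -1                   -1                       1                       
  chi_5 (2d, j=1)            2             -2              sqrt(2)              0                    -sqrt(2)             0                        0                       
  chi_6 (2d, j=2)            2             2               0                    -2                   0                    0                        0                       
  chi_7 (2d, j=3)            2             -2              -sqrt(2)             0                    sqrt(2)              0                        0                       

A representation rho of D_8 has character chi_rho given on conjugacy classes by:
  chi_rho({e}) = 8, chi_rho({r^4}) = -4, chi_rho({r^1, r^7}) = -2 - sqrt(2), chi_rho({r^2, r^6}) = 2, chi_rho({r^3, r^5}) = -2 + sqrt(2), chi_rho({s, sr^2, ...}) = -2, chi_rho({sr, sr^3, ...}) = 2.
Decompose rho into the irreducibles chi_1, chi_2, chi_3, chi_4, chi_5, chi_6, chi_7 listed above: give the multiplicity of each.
Multiplicities: chi_1: 0, chi_2: 0, chi_3: 0, chi_4: 2, chi_5: 1, chi_6: 0, chi_7: 2.

Reasoning: Use <chi_rho, chi> = (1/|G|) sum_C |C| * chi_rho(C) * conj(chi(C)) with |G| = 16 for each irreducible chi in the table:
  <chi_rho, chi_1> = (1/16)[1*(8)*conj(1) + 1*(-4)*conj(1) + 2*(-2 - sqrt(2))*conj(1) + 2*(2)*conj(1) + 2*(-2 + sqrt(2))*conj(1) + 4*(-2)*conj(1) + 4*(2)*conj(1)]
      = (1/16)[(8) + (-4) + (-4 - 2*sqrt(2)) + (4) + (-4 + 2*sqrt(2)) + (-8) + (8)] = 0/16 = 0
  <chi_rho, chi_2> = (1/16)[1*(8)*conj(1) + 1*(-4)*conj(1) + 2*(-2 - sqrt(2))*conj(1) + 2*(2)*conj(1) + 2*(-2 + sqrt(2))*conj(1) + 4*(-2)*conj(-1) + 4*(2)*conj(-1)]
      = (1/16)[(8) + (-4) + (-4 - 2*sqrt(2)) + (4) + (-4 + 2*sqrt(2)) + (8) + (-8)] = 0/16 = 0
  <chi_rho, chi_3> = (1/16)[1*(8)*conj(1) + 1*(-4)*conj(1) + 2*(-2 - sqrt(2))*conj(-1) + 2*(2)*conj(1) + 2*(-2 + sqrt(2))*conj(-1) + 4*(-2)*conj(1) + 4*(2)*conj(-1)]
      = (1/16)[(8) + (-4) + (2*sqrt(2) + 4) + (4) + (4 - 2*sqrt(2)) + (-8) + (-8)] = 0/16 = 0
  <chi_rho, chi_4> = (1/16)[1*(8)*conj(1) + 1*(-4)*conj(1) + 2*(-2 - sqrt(2))*conj(-1) + 2*(2)*conj(1) + 2*(-2 + sqrt(2))*conj(-1) + 4*(-2)*conj(-1) + 4*(2)*conj(1)]
      = (1/16)[(8) + (-4) + (2*sqrt(2) + 4) + (4) + (4 - 2*sqrt(2)) + (8) + (8)] = 32/16 = 2
  <chi_rho, chi_5> = (1/16)[1*(8)*conj(2) + 1*(-4)*conj(-2) + 2*(-2 - sqrt(2))*conj(sqrt(2)) + 2*(2)*conj(0) + 2*(-2 + sqrt(2))*conj(-sqrt(2)) + 4*(-2)*conj(0) + 4*(2)*conj(0)]
      = (1/16)[(16) + (8) + (-4*sqrt(2) - 4) + (0) + (-4 + 4*sqrt(2)) + (0) + (0)] = 16/16 = 1
  <chi_rho, chi_6> = (1/16)[1*(8)*conj(2) + 1*(-4)*conj(2) + 2*(-2 - sqrt(2))*conj(0) + 2*(2)*conj(-2) + 2*(-2 + sqrt(2))*conj(0) + 4*(-2)*conj(0) + 4*(2)*conj(0)]
      = (1/16)[(16) + (-8) + (0) + (-8) + (0) + (0) + (0)] = 0/16 = 0
  <chi_rho, chi_7> = (1/16)[1*(8)*conj(2) + 1*(-4)*conj(-2) + 2*(-2 - sqrt(2))*conj(-sqrt(2)) + 2*(2)*conj(0) + 2*(-2 + sqrt(2))*conj(sqrt(2)) + 4*(-2)*conj(0) + 4*(2)*conj(0)]
      = (1/16)[(16) + (8) + (4 + 4*sqrt(2)) + (0) + (4 - 4*sqrt(2)) + (0) + (0)] = 32/16 = 2
Dimension check: dim(rho) = sum (mult * dim) = 0*1 + 0*1 + 0*1 + 2*1 + 1*2 + 0*2 + 2*2 = 8 = chi_rho(e) = 8.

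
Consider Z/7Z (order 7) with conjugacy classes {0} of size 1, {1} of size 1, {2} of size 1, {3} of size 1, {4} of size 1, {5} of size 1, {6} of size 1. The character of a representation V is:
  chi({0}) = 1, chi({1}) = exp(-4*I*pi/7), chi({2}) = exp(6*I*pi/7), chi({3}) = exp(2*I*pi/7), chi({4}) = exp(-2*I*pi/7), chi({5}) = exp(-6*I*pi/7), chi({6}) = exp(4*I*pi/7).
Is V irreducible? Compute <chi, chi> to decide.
Irreducible: <chi, chi> = 1.

Derivation: <chi, chi> = (1/|G|) sum_C |C| * |chi(C)|^2 = (1/7)[1*|1|^2 + 1*|exp(-4*I*pi/7)|^2 + 1*|exp(6*I*pi/7)|^2 + 1*|exp(2*I*pi/7)|^2 + 1*|exp(-2*I*pi/7)|^2 + 1*|exp(-6*I*pi/7)|^2 + 1*|exp(4*I*pi/7)|^2]
  = (1/7)[(1) + (1) + (1) + (1) + (1) + (1) + (1)] = 7/7 = 1.
(Exp terms are combined using exp(i*s)*conj(exp(i*t)) = exp(i*(s-t)), and sums of them are collapsed using the identity that for every m > 1 the m distinct m-th roots of unity sum to 0, e.g. 1 + exp(2*I*pi/3) + exp(-2*I*pi/3) = 0.)
A character is irreducible iff <chi, chi> = 1, so this representation is irreducible.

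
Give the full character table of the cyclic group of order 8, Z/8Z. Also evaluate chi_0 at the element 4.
Character table of Z/8Z (irreps indexed chi_0,...,chi_7 with chi_k(m) = zeta_8^(k*m), zeta_8 = exp(2*pi*i/8)):
  irrep \ class  {0} (size 1)  {1} (size 1)    {2} (size 1)  {3} (size 1)    {4} (size 1)  {5} (size 1)    {6} (size 1)  {7} (size 1)  
  chi_0          1             1               1             1               1             1               1             1             
  chi_1          1             exp(I*pi/4)     I             exp(3*I*pi/4)   -1            exp(-3*I*pi/4)  -I            exp(-I*pi/4)  
  chi_2          1             I               -1            -I              1             I               -1            -I            
  chi_3          1             exp(3*I*pi/4)   -I            exp(I*pi/4)     -1            exp(-I*pi/4)    I             exp(-3*I*pi/4)
  chi_4          1             -1              1             -1              1             -1              1             -1            
  chi_5          1             exp(-3*I*pi/4)  I             exp(-I*pi/4)    -1            exp(I*pi/4)     -I            exp(3*I*pi/4) 
  chi_6          1             -I              -1            I               1             -I              -1            I             
  chi_7          1             exp(-I*pi/4)    -I            exp(-3*I*pi/4)  -1            exp(3*I*pi/4)   I             exp(I*pi/4)   

Spot check: chi_0(4) = zeta_8^(0*4) = zeta_8^0 = 1.

Reasoning: Z/8Z is abelian, so all 8 irreducible complex representations are 1-dimensional. They are given by chi_k(m) = zeta_8^(k*m) for k = 0,...,7. Row orthogonality: sum_m chi_k(m) conj(chi_l(m)) = 8 * [k = l].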